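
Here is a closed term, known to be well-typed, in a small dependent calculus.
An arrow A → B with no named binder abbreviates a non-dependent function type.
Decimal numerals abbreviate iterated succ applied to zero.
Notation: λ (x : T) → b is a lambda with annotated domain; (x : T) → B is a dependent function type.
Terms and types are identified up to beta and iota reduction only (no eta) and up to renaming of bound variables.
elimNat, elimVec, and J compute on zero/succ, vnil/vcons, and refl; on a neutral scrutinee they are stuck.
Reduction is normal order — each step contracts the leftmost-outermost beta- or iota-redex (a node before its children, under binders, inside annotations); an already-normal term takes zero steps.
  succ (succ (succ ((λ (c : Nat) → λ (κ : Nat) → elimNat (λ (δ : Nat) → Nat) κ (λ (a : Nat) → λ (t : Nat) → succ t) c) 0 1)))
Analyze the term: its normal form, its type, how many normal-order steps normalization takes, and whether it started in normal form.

resulting normal form:
  4
the term's type:
  Nat
steps to reach normal form (normal order): 3
already normal: no
first contracted redex: a beta-redex


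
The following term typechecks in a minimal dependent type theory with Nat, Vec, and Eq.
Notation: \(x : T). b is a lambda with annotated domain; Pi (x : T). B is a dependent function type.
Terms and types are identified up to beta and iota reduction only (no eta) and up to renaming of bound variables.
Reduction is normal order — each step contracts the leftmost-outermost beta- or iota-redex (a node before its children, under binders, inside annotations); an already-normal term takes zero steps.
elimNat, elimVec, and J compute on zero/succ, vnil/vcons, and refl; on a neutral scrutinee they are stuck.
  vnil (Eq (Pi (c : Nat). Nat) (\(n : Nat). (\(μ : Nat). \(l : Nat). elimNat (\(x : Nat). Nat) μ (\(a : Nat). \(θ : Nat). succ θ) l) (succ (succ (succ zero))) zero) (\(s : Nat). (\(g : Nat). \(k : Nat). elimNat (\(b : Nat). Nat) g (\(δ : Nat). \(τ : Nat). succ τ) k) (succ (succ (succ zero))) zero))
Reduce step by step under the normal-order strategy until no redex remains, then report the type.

normal-order reduction sequence:
  vnil (Eq (Pi (c : Nat). Nat) (\(n : Nat). (\(μ : Nat). \(l : Nat). elimNat (\(x : Nat). Nat) μ (\(a : Nat). \(θ : Nat). succ θ) l) (succ (succ (succ zero))) zero) (\(s : Nat). (\(g : Nat). \(k : Nat). elimNat (\(b : Nat). Nat) g (\(δ : Nat). \(τ : Nat). succ τ) k) (succ (succ (succ zero))) zero))
  ~> vnil (Eq (Pi (c : Nat). Nat) (\(n : Nat). (\(μ : Nat). elimNat (\(l : Nat). Nat) (succ (succ (succ zero))) (\(x : Nat). \(a : Nat). succ a) μ) zero) (\(θ : Nat). (\(s : Nat). \(g : Nat). elimNat (\(k : Nat). Nat) s (\(b : Nat). \(δ : Nat). succ δ) g) (succ (succ (succ zero))) zero))
  ~> vnil (Eq (Pi (c : Nat). Nat) (\(n : Nat). elimNat (\(μ : Nat). Nat) (succ (succ (succ zero))) (\(l : Nat). \(x : Nat). succ x) zero) (\(a : Nat). (\(θ : Nat). \(s : Nat). elimNat (\(g : Nat). Nat) θ (\(k : Nat). \(b : Nat). succ b) s) (succ (succ (succ zero))) zero))
  ~> vnil (Eq (Pi (c : Nat). Nat) (\(n : Nat). succ (succ (succ zero))) (\(μ : Nat). (\(l : Nat). \(x : Nat). elimNat (\(a : Nat). Nat) l (\(θ : Nat). \(s : Nat). succ s) x) (succ (succ (succ zero))) zero))
  ~> vnil (Eq (Pi (c : Nat). Nat) (\(n : Nat). succ (succ (succ zero))) (\(μ : Nat). (\(l : Nat). elimNat (\(x : Nat). Nat) (succ (succ (succ zero))) (\(a : Nat). \(θ : Nat). succ θ) l) zero))
  ~> vnil (Eq (Pi (c : Nat). Nat) (\(n : Nat). succ (succ (succ zero))) (\(μ : Nat). elimNat (\(l : Nat). Nat) (succ (succ (succ zero))) (\(x : Nat). \(a : Nat). succ a) zero))
  ~> vnil (Eq (Pi (c : Nat). Nat) (\(n : Nat). succ (succ (succ zero))) (\(μ : Nat). succ (succ (succ zero))))
the term's type:
  Vec (Eq (Pi (c : Nat). Nat) (\(n : Nat). succ (succ (succ zero))) (\(μ : Nat). succ (succ (succ zero)))) zero


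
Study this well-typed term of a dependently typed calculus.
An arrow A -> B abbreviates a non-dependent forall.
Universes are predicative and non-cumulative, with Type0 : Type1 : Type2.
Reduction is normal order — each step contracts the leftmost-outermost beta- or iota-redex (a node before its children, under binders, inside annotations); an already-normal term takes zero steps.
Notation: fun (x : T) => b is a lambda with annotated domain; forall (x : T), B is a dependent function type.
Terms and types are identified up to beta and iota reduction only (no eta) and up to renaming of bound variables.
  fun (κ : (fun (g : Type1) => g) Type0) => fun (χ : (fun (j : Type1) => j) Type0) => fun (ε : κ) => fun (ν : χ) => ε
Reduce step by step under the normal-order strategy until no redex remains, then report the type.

normal-order reduction sequence:
  fun (κ : (fun (g : Type1) => g) Type0) => fun (χ : (fun (j : Type1) => j) Type0) => fun (ε : κ) => fun (ν : χ) => ε
  ~> fun (κ : Type0) => fun (g : (fun (χ : Type1) => χ) Type0) => fun (j : κ) => fun (ε : g) => j
  ~> fun (κ : Type0) => fun (g : Type0) => fun (χ : κ) => fun (j : g) => χ
the term's type:
  forall (κ : Type0), forall (g : Type0), κ -> g -> κ


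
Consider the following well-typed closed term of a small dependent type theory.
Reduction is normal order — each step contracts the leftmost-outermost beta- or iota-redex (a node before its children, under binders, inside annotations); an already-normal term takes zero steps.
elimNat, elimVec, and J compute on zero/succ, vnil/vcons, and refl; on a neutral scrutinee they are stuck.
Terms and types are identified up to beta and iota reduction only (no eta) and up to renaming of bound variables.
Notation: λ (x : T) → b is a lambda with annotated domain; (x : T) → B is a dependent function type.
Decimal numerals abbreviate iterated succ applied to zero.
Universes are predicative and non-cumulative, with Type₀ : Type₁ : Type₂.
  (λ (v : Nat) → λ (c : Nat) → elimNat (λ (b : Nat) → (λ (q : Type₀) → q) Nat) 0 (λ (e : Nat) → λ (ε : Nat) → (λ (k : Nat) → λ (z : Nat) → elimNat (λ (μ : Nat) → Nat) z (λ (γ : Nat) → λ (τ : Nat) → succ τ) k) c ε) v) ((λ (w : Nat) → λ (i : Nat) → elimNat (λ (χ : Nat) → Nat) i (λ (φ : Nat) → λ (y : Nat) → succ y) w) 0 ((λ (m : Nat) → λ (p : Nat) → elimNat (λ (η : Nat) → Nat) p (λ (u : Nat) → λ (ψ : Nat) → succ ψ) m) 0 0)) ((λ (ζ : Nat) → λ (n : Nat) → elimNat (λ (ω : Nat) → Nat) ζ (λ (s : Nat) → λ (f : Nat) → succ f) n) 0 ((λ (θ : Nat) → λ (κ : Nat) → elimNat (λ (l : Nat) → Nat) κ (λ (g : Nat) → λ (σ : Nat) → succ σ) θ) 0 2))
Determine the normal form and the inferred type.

reduced normal form:
  0
type:
  Nat
observation: the leftmost-outermost redex is a beta-redex, and normalization takes 31 steps.


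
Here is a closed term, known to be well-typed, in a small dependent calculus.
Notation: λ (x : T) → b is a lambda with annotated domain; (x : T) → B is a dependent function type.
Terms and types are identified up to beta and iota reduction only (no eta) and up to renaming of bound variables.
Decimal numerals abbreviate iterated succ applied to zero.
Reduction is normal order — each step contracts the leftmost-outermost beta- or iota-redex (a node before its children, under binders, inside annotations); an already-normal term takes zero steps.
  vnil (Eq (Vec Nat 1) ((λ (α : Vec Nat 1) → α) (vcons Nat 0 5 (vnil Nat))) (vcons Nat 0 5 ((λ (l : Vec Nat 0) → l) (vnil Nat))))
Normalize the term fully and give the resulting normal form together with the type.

reduced normal form:
  vnil (Eq (Vec Nat 1) (vcons Nat 0 5 (vnil Nat)) (vcons Nat 0 5 (vnil Nat)))
inferred type:
  Vec (Eq (Vec Nat 1) (vcons Nat 0 5 (vnil Nat)) (vcons Nat 0 5 (vnil Nat))) 0


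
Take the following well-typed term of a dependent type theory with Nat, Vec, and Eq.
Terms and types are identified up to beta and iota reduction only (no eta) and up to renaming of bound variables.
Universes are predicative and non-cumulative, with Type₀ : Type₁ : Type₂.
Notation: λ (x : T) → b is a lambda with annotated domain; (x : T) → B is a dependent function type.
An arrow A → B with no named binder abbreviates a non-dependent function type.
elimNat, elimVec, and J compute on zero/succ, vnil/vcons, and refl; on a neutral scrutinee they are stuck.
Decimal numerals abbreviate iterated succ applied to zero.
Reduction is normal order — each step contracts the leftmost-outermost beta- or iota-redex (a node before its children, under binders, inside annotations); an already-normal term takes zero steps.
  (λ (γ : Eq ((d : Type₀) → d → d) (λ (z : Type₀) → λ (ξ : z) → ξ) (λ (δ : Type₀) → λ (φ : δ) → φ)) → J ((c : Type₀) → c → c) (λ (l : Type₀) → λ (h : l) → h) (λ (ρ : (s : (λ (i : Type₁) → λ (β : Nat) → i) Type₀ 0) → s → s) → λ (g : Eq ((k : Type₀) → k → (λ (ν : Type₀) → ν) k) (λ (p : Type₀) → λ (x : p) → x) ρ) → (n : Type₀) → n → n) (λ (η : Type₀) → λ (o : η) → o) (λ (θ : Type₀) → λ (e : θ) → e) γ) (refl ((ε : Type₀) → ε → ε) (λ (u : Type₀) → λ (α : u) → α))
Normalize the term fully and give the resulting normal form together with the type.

resulting normal form:
  λ (γ : Type₀) → λ (d : γ) → d
inferred type:
  (γ : Type₀) → γ → γ
observation: contracting a beta-redex first, the term normalizes in 2 steps.


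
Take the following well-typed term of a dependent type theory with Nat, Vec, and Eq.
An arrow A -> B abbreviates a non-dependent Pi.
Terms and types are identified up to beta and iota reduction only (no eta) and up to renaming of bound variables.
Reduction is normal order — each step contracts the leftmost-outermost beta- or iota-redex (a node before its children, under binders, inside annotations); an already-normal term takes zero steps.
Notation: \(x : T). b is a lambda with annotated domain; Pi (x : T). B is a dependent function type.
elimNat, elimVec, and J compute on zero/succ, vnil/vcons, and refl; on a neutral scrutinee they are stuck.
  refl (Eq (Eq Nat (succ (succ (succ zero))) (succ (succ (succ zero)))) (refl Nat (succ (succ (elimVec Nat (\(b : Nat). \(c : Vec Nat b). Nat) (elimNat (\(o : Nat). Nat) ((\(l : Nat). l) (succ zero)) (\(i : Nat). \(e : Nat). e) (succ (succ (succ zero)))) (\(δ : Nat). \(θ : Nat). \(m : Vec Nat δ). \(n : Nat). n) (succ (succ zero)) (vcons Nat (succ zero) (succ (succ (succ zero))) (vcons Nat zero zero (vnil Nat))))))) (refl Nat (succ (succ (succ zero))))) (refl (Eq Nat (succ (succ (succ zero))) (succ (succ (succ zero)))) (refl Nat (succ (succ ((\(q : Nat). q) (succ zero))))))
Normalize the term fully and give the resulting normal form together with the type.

normal form:
  refl (Eq (Eq Nat (succ (succ (succ zero))) (succ (succ (succ zero)))) (refl Nat (succ (succ (succ zero)))) (refl Nat (succ (succ (succ zero))))) (refl (Eq Nat (succ (succ (succ zero))) (succ (succ (succ zero)))) (refl Nat (succ (succ (succ zero)))))
type:
  Eq (Eq (Eq Nat (succ (succ (succ zero))) (succ (succ (succ zero)))) (refl Nat (succ (succ (succ zero)))) (refl Nat (succ (succ (succ zero))))) (refl (Eq Nat (succ (succ (succ zero))) (succ (succ (succ zero)))) (refl Nat (succ (succ (succ zero))))) (refl (Eq Nat (succ (succ (succ zero))) (succ (succ (succ zero)))) (refl Nat (succ (succ (succ zero)))))
observation: 23 normal-order steps normalize the term, beginning with an elimVec iota-redex.


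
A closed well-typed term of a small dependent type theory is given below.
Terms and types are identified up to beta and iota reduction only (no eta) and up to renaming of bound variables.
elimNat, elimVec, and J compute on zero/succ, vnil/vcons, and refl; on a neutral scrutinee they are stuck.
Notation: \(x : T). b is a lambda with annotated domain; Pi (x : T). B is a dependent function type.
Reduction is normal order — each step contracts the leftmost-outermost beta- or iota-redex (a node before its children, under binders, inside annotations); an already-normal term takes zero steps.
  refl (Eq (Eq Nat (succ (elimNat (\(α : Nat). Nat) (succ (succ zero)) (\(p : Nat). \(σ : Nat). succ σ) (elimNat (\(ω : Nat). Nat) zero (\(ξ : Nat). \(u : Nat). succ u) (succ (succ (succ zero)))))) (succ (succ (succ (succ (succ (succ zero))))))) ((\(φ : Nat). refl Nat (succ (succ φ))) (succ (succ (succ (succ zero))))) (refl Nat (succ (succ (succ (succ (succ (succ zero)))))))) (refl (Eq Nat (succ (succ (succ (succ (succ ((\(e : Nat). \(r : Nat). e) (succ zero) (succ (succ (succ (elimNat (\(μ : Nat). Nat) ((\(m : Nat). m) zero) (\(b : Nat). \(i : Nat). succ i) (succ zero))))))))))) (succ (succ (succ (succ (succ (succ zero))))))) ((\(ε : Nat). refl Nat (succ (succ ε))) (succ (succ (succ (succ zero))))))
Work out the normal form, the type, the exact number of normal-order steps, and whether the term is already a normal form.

reduced normal form:
  refl (Eq (Eq Nat (succ (succ (succ (succ (succ (succ zero)))))) (succ (succ (succ (succ (succ (succ zero))))))) (refl Nat (succ (succ (succ (succ (succ (succ zero))))))) (refl Nat (succ (succ (succ (succ (succ (succ zero)))))))) (refl (Eq Nat (succ (succ (succ (succ (succ (succ zero)))))) (succ (succ (succ (succ (succ (succ zero))))))) (refl Nat (succ (succ (succ (succ (succ (succ zero))))))))
type:
  Eq (Eq (Eq Nat (succ (succ (succ (succ (succ (succ zero)))))) (succ (succ (succ (succ (succ (succ zero))))))) (refl Nat (succ (succ (succ (succ (succ (succ zero))))))) (refl Nat (succ (succ (succ (succ (succ (succ zero)))))))) (refl (Eq Nat (succ (succ (succ (succ (succ (succ zero)))))) (succ (succ (succ (succ (succ (succ zero))))))) (refl Nat (succ (succ (succ (succ (succ (succ zero)))))))) (refl (Eq Nat (succ (succ (succ (succ (succ (succ zero)))))) (succ (succ (succ (succ (succ (succ zero))))))) (refl Nat (succ (succ (succ (succ (succ (succ zero))))))))
reduction steps (normal order): 24
started in normal form: no
first contracted redex: an elimNat iota-redex


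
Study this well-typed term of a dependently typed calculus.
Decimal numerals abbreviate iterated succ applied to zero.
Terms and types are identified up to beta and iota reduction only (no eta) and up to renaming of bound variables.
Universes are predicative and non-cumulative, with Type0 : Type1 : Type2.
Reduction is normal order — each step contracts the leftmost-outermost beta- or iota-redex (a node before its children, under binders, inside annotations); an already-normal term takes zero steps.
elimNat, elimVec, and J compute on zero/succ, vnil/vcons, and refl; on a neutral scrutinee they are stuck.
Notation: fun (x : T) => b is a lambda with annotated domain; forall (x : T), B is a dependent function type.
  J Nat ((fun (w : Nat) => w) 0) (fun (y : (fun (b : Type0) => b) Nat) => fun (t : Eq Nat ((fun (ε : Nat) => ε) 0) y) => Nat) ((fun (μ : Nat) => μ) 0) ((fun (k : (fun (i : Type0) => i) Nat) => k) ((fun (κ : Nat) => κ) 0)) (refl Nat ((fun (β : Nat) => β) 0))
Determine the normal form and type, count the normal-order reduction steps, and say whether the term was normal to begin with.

resulting normal form:
  0
the term's type:
  Nat
reduction steps (normal order): 2
started in normal form: no
first contracted redex: a J iota-redex


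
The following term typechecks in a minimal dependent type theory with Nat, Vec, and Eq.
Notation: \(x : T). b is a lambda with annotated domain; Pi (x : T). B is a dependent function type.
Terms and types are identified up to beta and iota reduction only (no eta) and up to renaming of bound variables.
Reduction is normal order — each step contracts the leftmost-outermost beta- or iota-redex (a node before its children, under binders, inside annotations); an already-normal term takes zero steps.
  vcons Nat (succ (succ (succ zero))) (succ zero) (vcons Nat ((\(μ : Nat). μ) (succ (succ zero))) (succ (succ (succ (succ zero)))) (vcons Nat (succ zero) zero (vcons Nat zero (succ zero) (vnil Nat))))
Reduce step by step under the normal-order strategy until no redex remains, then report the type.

normal-order reduction sequence:
  vcons Nat (succ (succ (succ zero))) (succ zero) (vcons Nat ((\(μ : Nat). μ) (succ (succ zero))) (succ (succ (succ (succ zero)))) (vcons Nat (succ zero) zero (vcons Nat zero (succ zero) (vnil Nat))))
  ~> vcons Nat (succ (succ (succ zero))) (succ zero) (vcons Nat (succ (succ zero)) (succ (succ (succ (succ zero)))) (vcons Nat (succ zero) zero (vcons Nat zero (succ zero) (vnil Nat))))
the term's type:
  Vec Nat (succ (succ (succ (succ zero))))


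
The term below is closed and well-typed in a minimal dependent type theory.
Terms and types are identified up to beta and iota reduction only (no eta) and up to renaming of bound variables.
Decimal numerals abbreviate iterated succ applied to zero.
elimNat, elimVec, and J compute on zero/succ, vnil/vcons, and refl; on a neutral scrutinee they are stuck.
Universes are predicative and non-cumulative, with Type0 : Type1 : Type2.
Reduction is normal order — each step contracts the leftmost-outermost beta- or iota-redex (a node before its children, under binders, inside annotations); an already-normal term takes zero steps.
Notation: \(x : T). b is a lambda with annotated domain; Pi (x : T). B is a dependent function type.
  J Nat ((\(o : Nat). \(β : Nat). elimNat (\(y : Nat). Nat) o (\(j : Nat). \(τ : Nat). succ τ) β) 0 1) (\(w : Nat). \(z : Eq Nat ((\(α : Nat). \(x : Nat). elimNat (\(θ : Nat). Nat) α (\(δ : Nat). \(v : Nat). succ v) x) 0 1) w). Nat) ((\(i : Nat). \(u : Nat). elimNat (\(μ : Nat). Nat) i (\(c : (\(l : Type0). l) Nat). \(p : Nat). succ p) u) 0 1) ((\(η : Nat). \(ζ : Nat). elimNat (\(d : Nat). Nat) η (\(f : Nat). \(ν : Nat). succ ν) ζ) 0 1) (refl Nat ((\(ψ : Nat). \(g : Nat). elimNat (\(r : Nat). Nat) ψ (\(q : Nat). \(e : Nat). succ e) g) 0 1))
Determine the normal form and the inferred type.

normal form:
  1
type:
  Nat


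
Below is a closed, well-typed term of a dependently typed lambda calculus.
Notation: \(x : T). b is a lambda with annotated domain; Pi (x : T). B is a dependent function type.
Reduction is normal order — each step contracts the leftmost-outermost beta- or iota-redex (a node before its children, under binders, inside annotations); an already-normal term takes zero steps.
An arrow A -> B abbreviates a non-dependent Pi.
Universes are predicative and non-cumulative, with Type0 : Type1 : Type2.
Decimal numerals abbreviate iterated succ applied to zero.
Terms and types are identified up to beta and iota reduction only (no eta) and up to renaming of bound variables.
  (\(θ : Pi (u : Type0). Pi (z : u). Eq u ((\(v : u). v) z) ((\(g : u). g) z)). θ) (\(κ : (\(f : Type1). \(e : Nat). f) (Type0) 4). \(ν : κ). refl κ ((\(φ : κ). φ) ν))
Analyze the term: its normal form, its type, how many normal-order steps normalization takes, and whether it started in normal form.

normal form:
  \(θ : Type0). \(u : θ). refl θ u
type:
  Pi (θ : Type0). Pi (u : θ). Eq θ u u
normal-order step count: 4
started in normal form: no
first redex: a beta-redex


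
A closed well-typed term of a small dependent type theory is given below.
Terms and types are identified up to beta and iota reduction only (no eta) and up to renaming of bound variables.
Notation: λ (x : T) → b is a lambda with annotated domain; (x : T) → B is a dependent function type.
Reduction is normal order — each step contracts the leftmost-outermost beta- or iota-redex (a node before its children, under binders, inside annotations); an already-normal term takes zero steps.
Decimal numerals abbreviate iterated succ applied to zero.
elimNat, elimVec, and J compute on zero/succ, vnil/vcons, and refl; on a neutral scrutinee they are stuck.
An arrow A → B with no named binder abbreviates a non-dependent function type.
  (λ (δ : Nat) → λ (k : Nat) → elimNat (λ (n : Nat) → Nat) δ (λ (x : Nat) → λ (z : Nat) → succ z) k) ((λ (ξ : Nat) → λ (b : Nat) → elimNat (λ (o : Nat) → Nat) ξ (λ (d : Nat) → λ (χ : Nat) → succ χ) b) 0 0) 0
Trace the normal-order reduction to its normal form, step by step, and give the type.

reduction (normal order):
  (λ (δ : Nat) → λ (k : Nat) → elimNat (λ (n : Nat) → Nat) δ (λ (x : Nat) → λ (z : Nat) → succ z) k) ((λ (ξ : Nat) → λ (b : Nat) → elimNat (λ (o : Nat) → Nat) ξ (λ (d : Nat) → λ (χ : Nat) → succ χ) b) 0 0) 0
  ~> (λ (δ : Nat) → elimNat (λ (k : Nat) → Nat) ((λ (n : Nat) → λ (x : Nat) → elimNat (λ (z : Nat) → Nat) n (λ (ξ : Nat) → λ (b : Nat) → succ b) x) 0 0) (λ (o : Nat) → λ (d : Nat) → succ d) δ) 0
  ~> elimNat (λ (δ : Nat) → Nat) ((λ (k : Nat) → λ (n : Nat) → elimNat (λ (x : Nat) → Nat) k (λ (z : Nat) → λ (ξ : Nat) → succ ξ) n) 0 0) (λ (b : Nat) → λ (o : Nat) → succ o) 0
  ~> (λ (δ : Nat) → λ (k : Nat) → elimNat (λ (n : Nat) → Nat) δ (λ (x : Nat) → λ (z : Nat) → succ z) k) 0 0
  ~> (λ (δ : Nat) → elimNat (λ (k : Nat) → Nat) 0 (λ (n : Nat) → λ (x : Nat) → succ x) δ) 0
  ~> elimNat (λ (δ : Nat) → Nat) 0 (λ (k : Nat) → λ (n : Nat) → succ n) 0
  ~> 0
the term's type:
  Nat


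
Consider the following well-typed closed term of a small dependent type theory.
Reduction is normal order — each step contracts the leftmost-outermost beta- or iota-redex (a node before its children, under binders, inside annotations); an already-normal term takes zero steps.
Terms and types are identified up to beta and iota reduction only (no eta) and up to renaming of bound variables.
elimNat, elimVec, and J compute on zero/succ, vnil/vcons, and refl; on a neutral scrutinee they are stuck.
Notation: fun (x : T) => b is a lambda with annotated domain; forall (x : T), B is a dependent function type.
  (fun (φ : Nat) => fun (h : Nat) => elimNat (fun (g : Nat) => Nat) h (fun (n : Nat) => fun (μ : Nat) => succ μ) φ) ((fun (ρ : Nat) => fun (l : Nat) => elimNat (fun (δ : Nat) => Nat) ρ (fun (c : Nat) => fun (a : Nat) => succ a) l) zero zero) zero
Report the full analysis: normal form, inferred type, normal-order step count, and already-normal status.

resulting normal form:
  zero
inferred type:
  Nat
reduction steps (normal order): 6
already normal: no
first contracted redex: a beta-redex


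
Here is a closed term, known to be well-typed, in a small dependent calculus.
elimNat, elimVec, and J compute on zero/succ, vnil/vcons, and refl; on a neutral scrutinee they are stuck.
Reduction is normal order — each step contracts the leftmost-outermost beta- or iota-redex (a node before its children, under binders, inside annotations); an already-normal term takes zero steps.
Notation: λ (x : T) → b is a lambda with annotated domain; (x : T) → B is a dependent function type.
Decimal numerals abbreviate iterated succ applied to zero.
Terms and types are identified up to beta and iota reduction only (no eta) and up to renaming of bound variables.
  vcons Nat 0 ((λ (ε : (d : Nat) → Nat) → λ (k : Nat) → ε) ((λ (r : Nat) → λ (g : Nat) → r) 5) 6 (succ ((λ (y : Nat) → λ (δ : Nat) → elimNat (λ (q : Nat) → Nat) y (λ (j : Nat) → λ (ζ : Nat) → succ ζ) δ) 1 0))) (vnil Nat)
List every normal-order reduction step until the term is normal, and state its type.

reduction (normal order):
  vcons Nat 0 ((λ (ε : (d : Nat) → Nat) → λ (k : Nat) → ε) ((λ (r : Nat) → λ (g : Nat) → r) 5) 6 (succ ((λ (y : Nat) → λ (δ : Nat) → elimNat (λ (q : Nat) → Nat) y (λ (j : Nat) → λ (ζ : Nat) → succ ζ) δ) 1 0))) (vnil Nat)
  ~> vcons Nat 0 ((λ (ε : Nat) → (λ (d : Nat) → λ (k : Nat) → d) 5) 6 (succ ((λ (r : Nat) → λ (g : Nat) → elimNat (λ (y : Nat) → Nat) r (λ (δ : Nat) → λ (q : Nat) → succ q) g) 1 0))) (vnil Nat)
  ~> vcons Nat 0 ((λ (ε : Nat) → λ (d : Nat) → ε) 5 (succ ((λ (k : Nat) → λ (r : Nat) → elimNat (λ (g : Nat) → Nat) k (λ (y : Nat) → λ (δ : Nat) → succ δ) r) 1 0))) (vnil Nat)
  ~> vcons Nat 0 ((λ (ε : Nat) → 5) (succ ((λ (d : Nat) → λ (k : Nat) → elimNat (λ (r : Nat) → Nat) d (λ (g : Nat) → λ (y : Nat) → succ y) k) 1 0))) (vnil Nat)
  ~> vcons Nat 0 5 (vnil Nat)
type:
  Vec Nat 1


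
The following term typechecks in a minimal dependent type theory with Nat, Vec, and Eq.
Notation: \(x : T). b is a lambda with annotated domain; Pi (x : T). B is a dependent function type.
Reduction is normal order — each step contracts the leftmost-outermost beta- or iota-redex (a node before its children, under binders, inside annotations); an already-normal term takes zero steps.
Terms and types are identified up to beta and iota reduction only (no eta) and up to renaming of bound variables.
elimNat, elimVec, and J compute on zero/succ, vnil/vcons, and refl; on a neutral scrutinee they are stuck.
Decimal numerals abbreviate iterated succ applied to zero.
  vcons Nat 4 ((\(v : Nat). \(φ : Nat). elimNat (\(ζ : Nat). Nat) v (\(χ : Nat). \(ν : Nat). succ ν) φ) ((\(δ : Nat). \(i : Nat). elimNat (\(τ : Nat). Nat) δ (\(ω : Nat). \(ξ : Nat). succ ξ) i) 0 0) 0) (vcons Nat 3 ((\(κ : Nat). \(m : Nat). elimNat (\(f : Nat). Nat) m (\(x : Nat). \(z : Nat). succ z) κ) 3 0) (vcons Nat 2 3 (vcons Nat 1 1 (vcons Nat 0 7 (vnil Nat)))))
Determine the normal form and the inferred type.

reduced normal form:
  vcons Nat 4 0 (vcons Nat 3 3 (vcons Nat 2 3 (vcons Nat 1 1 (vcons Nat 0 7 (vnil Nat)))))
the term's type:
  Vec Nat 5


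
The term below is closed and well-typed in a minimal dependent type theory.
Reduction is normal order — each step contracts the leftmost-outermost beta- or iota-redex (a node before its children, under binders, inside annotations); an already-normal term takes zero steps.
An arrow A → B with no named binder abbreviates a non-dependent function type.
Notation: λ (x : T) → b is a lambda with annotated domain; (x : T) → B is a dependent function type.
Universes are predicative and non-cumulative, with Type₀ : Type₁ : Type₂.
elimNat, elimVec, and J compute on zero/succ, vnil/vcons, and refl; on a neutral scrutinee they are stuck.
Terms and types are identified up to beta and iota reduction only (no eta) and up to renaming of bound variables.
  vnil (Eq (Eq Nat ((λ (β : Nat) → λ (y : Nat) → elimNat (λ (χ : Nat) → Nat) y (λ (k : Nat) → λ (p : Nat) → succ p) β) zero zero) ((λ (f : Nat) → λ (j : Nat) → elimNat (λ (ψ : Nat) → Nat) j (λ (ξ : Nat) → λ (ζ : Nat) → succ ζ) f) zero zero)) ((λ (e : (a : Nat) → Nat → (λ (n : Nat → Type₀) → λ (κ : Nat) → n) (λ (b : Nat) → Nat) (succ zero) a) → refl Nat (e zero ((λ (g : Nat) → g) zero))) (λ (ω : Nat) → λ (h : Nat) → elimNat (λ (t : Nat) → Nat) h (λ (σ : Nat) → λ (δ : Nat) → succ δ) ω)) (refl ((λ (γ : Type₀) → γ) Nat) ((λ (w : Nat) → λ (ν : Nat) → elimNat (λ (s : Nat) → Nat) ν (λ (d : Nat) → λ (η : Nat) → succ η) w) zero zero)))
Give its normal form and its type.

reduced normal form:
  vnil (Eq (Eq Nat zero zero) (refl Nat zero) (refl Nat zero))
the term's type:
  Vec (Eq (Eq Nat zero zero) (refl Nat zero) (refl Nat zero)) zero


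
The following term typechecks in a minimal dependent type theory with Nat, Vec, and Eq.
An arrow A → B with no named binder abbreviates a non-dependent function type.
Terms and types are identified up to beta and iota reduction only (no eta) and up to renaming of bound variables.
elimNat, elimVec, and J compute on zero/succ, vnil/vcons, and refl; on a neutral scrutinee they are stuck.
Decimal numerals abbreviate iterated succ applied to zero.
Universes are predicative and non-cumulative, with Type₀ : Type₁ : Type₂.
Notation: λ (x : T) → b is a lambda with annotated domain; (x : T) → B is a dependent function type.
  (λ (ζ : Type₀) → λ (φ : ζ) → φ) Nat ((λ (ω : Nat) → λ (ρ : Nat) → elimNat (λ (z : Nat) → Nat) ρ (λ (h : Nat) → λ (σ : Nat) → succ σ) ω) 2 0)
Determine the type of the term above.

type:
  Nat


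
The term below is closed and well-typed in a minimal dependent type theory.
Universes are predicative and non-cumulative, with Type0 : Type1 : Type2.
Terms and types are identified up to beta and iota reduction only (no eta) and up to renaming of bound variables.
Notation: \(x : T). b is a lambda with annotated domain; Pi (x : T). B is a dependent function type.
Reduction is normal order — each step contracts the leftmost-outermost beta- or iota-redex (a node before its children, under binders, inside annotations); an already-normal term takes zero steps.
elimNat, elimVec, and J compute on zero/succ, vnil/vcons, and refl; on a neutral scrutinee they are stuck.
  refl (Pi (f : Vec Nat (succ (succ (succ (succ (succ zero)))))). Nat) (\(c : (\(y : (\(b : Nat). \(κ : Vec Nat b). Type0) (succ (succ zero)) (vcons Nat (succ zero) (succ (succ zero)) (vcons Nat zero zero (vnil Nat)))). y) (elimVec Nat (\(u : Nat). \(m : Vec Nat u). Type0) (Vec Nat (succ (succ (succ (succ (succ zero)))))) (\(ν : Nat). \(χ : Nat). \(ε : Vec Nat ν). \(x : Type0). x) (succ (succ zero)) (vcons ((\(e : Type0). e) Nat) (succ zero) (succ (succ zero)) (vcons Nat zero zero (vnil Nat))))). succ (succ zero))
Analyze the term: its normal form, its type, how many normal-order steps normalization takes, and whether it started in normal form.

resulting normal form:
  refl (Pi (f : Vec Nat (succ (succ (succ (succ (succ zero)))))). Nat) (\(c : Vec Nat (succ (succ (succ (succ (succ zero)))))). succ (succ zero))
type:
  Eq (Pi (f : Vec Nat (succ (succ (succ (succ (succ zero)))))). Nat) (\(c : Vec Nat (succ (succ (succ (succ (succ zero)))))). succ (succ zero)) (\(y : Vec Nat (succ (succ (succ (succ (succ zero)))))). succ (succ zero))
normal-order step count: 12
started in normal form: no
first contracted redex: a beta-redex


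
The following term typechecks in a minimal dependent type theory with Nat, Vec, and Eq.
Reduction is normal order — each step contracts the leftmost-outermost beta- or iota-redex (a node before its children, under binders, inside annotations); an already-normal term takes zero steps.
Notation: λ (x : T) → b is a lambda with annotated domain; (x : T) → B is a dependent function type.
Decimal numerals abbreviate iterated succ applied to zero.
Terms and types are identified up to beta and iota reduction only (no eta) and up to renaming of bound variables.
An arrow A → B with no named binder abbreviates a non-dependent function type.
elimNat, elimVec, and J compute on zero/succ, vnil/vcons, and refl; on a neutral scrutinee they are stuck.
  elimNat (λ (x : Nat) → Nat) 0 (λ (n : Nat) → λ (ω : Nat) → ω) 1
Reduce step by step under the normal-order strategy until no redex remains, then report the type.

reduction (normal order):
  elimNat (λ (x : Nat) → Nat) 0 (λ (n : Nat) → λ (ω : Nat) → ω) 1
  ~> (λ (x : Nat) → λ (n : Nat) → n) 0 (elimNat (λ (ω : Nat) → Nat) 0 (λ (d : Nat) → λ (p : Nat) → p) 0)
  ~> (λ (x : Nat) → x) (elimNat (λ (n : Nat) → Nat) 0 (λ (ω : Nat) → λ (d : Nat) → d) 0)
  ~> elimNat (λ (x : Nat) → Nat) 0 (λ (n : Nat) → λ (ω : Nat) → ω) 0
  ~> 0
type:
  Nat


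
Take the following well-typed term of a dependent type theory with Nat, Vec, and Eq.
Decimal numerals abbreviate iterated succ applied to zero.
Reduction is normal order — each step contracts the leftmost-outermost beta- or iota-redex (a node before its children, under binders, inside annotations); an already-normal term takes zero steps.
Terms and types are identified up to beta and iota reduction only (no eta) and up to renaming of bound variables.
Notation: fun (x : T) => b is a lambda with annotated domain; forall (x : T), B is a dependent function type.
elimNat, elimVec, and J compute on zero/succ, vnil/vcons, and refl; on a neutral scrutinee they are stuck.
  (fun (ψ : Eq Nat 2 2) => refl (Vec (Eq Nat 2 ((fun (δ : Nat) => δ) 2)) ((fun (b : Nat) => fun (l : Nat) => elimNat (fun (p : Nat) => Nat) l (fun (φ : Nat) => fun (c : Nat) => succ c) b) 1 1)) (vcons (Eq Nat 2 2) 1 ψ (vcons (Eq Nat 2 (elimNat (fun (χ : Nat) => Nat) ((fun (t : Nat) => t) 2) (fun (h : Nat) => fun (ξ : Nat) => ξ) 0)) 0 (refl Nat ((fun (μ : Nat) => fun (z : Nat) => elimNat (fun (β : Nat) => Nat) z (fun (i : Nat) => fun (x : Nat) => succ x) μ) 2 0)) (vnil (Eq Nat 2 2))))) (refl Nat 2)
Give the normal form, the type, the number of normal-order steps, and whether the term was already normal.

reduced normal form:
  refl (Vec (Eq Nat 2 2) 2) (vcons (Eq Nat 2 2) 1 (refl Nat 2) (vcons (Eq Nat 2 2) 0 (refl Nat 2) (vnil (Eq Nat 2 2))))
inferred type:
  Eq (Vec (Eq Nat 2 2) 2) (vcons (Eq Nat 2 2) 1 (refl Nat 2) (vcons (Eq Nat 2 2) 0 (refl Nat 2) (vnil (Eq Nat 2 2)))) (vcons (Eq Nat 2 2) 1 (refl Nat 2) (vcons (Eq Nat 2 2) 0 (refl Nat 2) (vnil (Eq Nat 2 2))))
reduction steps (normal order): 19
term was already normal: no
first redex: a beta-redex


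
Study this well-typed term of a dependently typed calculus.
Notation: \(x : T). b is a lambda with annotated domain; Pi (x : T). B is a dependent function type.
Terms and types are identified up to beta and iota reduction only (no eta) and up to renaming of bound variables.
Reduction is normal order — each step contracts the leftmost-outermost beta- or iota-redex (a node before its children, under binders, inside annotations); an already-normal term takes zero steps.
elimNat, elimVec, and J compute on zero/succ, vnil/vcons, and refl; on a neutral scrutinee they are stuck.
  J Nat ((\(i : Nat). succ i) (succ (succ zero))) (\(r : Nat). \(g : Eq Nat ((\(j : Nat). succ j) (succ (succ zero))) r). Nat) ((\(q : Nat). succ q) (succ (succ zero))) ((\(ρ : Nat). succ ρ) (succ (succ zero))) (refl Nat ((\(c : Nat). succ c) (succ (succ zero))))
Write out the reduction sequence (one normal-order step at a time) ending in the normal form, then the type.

normal-order reduction sequence:
  J Nat ((\(i : Nat). succ i) (succ (succ zero))) (\(r : Nat). \(g : Eq Nat ((\(j : Nat). succ j) (succ (succ zero))) r). Nat) ((\(q : Nat). succ q) (succ (succ zero))) ((\(ρ : Nat). succ ρ) (succ (succ zero))) (refl Nat ((\(c : Nat). succ c) (succ (succ zero))))
  ~> (\(i : Nat). succ i) (succ (succ zero))
  ~> succ (succ (succ zero))
the term's type:
  Nat


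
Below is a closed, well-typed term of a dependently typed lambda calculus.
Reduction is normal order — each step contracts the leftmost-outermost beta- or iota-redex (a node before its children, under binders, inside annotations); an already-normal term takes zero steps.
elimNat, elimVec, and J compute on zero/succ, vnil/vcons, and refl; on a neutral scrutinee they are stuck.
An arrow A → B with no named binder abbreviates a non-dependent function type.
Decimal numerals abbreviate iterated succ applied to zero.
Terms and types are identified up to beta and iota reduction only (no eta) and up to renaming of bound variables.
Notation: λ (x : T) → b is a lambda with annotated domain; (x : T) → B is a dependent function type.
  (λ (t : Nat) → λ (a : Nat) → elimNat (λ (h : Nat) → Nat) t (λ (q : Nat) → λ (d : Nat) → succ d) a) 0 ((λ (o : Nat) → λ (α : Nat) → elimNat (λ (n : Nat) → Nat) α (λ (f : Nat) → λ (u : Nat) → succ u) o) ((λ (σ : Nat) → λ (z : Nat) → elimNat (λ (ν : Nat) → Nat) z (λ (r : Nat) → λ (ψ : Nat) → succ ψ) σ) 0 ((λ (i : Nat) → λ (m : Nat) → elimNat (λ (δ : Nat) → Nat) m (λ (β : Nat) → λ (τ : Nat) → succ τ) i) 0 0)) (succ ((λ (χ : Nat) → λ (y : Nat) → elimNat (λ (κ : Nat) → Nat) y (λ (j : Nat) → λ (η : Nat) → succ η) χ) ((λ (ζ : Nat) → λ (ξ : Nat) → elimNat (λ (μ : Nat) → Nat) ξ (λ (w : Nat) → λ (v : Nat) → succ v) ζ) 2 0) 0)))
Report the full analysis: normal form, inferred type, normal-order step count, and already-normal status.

resulting normal form:
  3
type:
  Nat
steps to reach normal form (normal order): 39
term was already normal: no
first redex: a beta-redex


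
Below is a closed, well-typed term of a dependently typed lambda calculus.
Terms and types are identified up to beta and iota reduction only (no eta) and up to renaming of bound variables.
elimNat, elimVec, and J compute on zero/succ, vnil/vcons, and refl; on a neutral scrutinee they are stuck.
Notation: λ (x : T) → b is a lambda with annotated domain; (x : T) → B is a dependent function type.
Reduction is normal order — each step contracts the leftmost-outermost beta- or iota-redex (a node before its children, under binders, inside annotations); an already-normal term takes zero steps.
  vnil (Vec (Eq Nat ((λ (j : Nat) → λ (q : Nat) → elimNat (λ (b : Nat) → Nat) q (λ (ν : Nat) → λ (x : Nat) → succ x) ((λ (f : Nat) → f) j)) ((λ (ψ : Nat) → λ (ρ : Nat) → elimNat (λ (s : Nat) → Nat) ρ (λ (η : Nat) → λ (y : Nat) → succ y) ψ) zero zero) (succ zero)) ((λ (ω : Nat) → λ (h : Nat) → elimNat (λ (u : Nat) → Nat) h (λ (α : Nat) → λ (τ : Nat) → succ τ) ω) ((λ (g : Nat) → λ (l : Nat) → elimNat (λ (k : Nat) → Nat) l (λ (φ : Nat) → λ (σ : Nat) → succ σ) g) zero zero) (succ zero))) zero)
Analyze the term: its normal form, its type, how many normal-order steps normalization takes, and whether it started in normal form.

normal form:
  vnil (Vec (Eq Nat (succ zero) (succ zero)) zero)
the term's type:
  Vec (Vec (Eq Nat (succ zero) (succ zero)) zero) zero
reduction steps (normal order): 13
term was already normal: no
first redex: a beta-redex


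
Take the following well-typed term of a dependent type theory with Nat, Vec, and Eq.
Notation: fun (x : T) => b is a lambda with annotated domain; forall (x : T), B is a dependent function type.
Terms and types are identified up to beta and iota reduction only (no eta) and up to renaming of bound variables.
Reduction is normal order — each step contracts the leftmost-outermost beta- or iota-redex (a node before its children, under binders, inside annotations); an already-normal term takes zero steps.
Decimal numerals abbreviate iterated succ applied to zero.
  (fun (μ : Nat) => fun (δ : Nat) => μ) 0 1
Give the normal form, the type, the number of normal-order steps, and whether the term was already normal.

reduced normal form:
  0
the term's type:
  Nat
steps to reach normal form (normal order): 2
already normal: no
first contracted redex: a beta-redex


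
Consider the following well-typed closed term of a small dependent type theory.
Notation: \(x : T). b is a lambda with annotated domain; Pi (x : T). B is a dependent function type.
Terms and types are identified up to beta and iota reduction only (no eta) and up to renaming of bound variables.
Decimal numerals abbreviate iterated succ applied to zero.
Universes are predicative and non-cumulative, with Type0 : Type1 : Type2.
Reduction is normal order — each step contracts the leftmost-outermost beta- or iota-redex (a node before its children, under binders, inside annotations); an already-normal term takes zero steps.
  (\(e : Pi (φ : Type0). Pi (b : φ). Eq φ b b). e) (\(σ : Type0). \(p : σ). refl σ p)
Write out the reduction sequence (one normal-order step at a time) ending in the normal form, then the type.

normal-order reduction:
  (\(e : Pi (φ : Type0). Pi (b : φ). Eq φ b b). e) (\(σ : Type0). \(p : σ). refl σ p)
  ~> \(e : Type0). \(φ : e). refl e φ
the term's type:
  Pi (e : Type0). Pi (φ : e). Eq e φ φ


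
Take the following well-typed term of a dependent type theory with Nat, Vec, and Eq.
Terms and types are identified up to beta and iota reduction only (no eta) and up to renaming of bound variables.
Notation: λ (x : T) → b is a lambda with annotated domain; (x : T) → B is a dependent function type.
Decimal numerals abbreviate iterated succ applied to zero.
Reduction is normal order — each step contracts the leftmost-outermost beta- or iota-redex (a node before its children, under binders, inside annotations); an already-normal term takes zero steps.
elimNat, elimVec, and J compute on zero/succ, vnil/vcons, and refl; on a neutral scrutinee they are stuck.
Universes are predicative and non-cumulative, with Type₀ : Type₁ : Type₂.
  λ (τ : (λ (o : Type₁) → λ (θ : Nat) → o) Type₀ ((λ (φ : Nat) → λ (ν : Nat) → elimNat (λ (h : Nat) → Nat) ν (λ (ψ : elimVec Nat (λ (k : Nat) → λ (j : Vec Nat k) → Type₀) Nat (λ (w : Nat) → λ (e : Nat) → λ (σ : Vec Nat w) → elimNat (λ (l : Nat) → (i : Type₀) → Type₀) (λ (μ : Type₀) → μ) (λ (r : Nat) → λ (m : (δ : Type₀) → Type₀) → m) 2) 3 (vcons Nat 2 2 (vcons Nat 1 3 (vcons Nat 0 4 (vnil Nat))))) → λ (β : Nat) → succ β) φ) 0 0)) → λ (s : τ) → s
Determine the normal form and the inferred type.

normal form:
  λ (τ : Type₀) → λ (o : τ) → o
the term's type:
  (τ : Type₀) → (o : τ) → τ
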